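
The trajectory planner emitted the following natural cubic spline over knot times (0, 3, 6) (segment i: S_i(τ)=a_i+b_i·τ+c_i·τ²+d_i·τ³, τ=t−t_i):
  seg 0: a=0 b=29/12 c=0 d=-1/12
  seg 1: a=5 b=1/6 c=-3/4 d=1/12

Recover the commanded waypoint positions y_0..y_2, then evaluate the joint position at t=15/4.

y_0 = S_0(0) = a_0 = 0
y_1 = S_1(0) = a_1 = 5
y_2 = S_1(3) = 1
t_q=15/4 is in segment 1 (τ=3/4); S_1(τ)=1213/256

y_0=0 y_1=5 y_2=1
S(15/4) = 1213/256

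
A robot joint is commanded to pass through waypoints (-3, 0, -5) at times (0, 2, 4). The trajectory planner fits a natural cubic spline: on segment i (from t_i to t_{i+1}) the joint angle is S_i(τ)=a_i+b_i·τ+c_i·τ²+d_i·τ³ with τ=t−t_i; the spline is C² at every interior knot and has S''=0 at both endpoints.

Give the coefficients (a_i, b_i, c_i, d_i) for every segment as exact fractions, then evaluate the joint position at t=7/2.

Δ: Δ0=3/2, Δ1=-5/2
row 1: diag=8, rhs=-24; c'=1/4, d'=-3
back: M1=-3
M: M0=0, M1=-3, M2=0
seg 0: a=-3, c=M0/2=0, d=(M1−M0)/(6·2)=-1/4, b=Δ0−h0·(2M0+M1)/6=5/2
seg 1: a=0, c=M1/2=-3/2, d=(M2−M1)/(6·2)=1/4, b=Δ1−h1·(2M1+M2)/6=-1/2
t_q=7/2 → seg 1, τ=3/2; S=0+-1/2·τ+-3/2·τ²+1/4·τ³=-105/32

  seg 0: a=-3 b=5/2 c=0 d=-1/4
  seg 1: a=0 b=-1/2 c=-3/2 d=1/4
S(7/2) = -105/32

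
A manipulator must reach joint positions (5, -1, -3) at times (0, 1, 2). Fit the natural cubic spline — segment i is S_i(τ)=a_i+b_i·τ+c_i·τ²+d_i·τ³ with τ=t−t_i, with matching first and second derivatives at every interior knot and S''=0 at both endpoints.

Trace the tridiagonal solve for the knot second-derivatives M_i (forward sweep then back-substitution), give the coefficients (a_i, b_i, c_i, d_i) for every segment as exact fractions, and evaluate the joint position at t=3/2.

Δ: Δ0=-6, Δ1=-2
row 1: diag=4, rhs=24; c'=1/4, d'=6
back: M1=6
M: M0=0, M1=6, M2=0
seg 0: a=5, c=M0/2=0, d=(M1−M0)/(6·1)=1, b=Δ0−h0·(2M0+M1)/6=-7
seg 1: a=-1, c=M1/2=3, d=(M2−M1)/(6·1)=-1, b=Δ1−h1·(2M1+M2)/6=-4
t_q=3/2 → seg 1, τ=1/2; S=-1+-4·τ+3·τ²+-1·τ³=-19/8

  seg 0: a=5 b=-7 c=0 d=1
  seg 1: a=-1 b=-4 c=3 d=-1
S(3/2) = -19/8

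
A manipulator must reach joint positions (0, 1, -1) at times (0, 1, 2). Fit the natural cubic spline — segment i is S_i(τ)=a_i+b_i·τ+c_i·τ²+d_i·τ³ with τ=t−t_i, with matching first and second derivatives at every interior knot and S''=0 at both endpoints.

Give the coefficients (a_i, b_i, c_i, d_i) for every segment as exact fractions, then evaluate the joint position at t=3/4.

Δ: Δ0=1, Δ1=-2
row 1: diag=4, rhs=-18; c'=1/4, d'=-9/2
back: M1=-9/2
M: M0=0, M1=-9/2, M2=0
seg 0: a=0, c=M0/2=0, d=(M1−M0)/(6·1)=-3/4, b=Δ0−h0·(2M0+M1)/6=7/4
seg 1: a=1, c=M1/2=-9/4, d=(M2−M1)/(6·1)=3/4, b=Δ1−h1·(2M1+M2)/6=-1/2
t_q=3/4 → seg 0, τ=3/4; S=0+7/4·τ+0·τ²+-3/4·τ³=255/256

  seg 0: a=0 b=7/4 c=0 d=-3/4
  seg 1: a=1 b=-1/2 c=-9/4 d=3/4
S(3/4) = 255/256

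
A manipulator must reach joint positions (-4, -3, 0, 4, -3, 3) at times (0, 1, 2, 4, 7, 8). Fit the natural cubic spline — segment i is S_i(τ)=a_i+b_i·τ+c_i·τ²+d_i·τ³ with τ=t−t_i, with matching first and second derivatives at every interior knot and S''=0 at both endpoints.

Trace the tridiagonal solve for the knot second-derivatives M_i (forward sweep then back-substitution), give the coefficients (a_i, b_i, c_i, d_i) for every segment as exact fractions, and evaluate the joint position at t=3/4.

Δ: Δ0=1, Δ1=3, Δ2=2, Δ3=-7/3, Δ4=6
row 1: diag=4, rhs=12; c'=1/4, d'=3
row 2: denom=6−1·1/4=23/4; d'=(-6−1·3)/(23/4)=-36/23
row 3: denom=10−2·8/23=214/23; d'=(-26−2·-36/23)/(214/23)=-263/107
row 4: denom=8−3·69/214=1505/214; d'=(50−3·-263/107)/(1505/214)=1754/215
back: M4=1754/215
back: M3=-263/107−69/214·1754/215=-1094/215
back: M2=-36/23−8/23·-1094/215=44/215
back: M1=3−1/4·44/215=634/215
M: M0=0, M1=634/215, M2=44/215, M3=-1094/215, M4=1754/215, M5=0
seg 0: a=-4, c=M0/2=0, d=(M1−M0)/(6·1)=317/645, b=Δ0−h0·(2M0+M1)/6=328/645
seg 1: a=-3, c=M1/2=317/215, d=(M2−M1)/(6·1)=-59/129, b=Δ1−h1·(2M1+M2)/6=1279/645
seg 2: a=0, c=M2/2=22/215, d=(M3−M2)/(6·2)=-569/1290, b=Δ2−h2·(2M2+M3)/6=2296/645
seg 3: a=4, c=M3/2=-547/215, d=(M4−M3)/(6·3)=1424/1935, b=Δ3−h3·(2M3+M4)/6=-854/645
seg 4: a=-3, c=M4/2=877/215, d=(M5−M4)/(6·1)=-877/645, b=Δ4−h4·(2M4+M5)/6=2116/645
t_q=3/4 → seg 0, τ=3/4; S=-4+328/645·τ+0·τ²+317/645·τ³=-46939/13760

  seg 0: a=-4 b=328/645 c=0 d=317/645
  seg 1: a=-3 b=1279/645 c=317/215 d=-59/129
  seg 2: a=0 b=2296/645 c=22/215 d=-569/1290
  seg 3: a=4 b=-854/645 c=-547/215 d=1424/1935
  seg 4: a=-3 b=2116/645 c=877/215 d=-877/645
S(3/4) = -46939/13760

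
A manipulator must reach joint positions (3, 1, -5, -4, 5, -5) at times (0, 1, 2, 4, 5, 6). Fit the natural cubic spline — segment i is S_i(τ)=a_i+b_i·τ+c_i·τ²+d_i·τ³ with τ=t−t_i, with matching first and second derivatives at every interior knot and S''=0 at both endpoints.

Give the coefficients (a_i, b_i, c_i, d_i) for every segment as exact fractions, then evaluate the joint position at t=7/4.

Δ: Δ0=-2, Δ1=-6, Δ2=1/2, Δ3=9, Δ4=-10
row 1: diag=4, rhs=-24; c'=1/4, d'=-6
row 2: denom=6−1·1/4=23/4; d'=(39−1·-6)/(23/4)=180/23
row 3: denom=6−2·8/23=122/23; d'=(51−2·180/23)/(122/23)=813/122
row 4: denom=4−1·23/122=465/122; d'=(-114−1·813/122)/(465/122)=-4907/155
back: M4=-4907/155
back: M3=813/122−23/122·-4907/155=1958/155
back: M2=180/23−8/23·1958/155=532/155
back: M1=-6−1/4·532/155=-1063/155
M: M0=0, M1=-1063/155, M2=532/155, M3=1958/155, M4=-4907/155, M5=0
seg 0: a=3, c=M0/2=0, d=(M1−M0)/(6·1)=-1063/930, b=Δ0−h0·(2M0+M1)/6=-797/930
seg 1: a=1, c=M1/2=-1063/310, d=(M2−M1)/(6·1)=319/186, b=Δ1−h1·(2M1+M2)/6=-1993/465
seg 2: a=-5, c=M2/2=266/155, d=(M3−M2)/(6·2)=23/30, b=Δ2−h2·(2M2+M3)/6=-5579/930
seg 3: a=-4, c=M3/2=979/155, d=(M4−M3)/(6·1)=-1373/186, b=Δ3−h3·(2M3+M4)/6=9361/930
seg 4: a=5, c=M4/2=-4907/310, d=(M5−M4)/(6·1)=4907/930, b=Δ4−h4·(2M4+M5)/6=257/465
t_q=7/4 → seg 1, τ=3/4; S=1+-1993/465·τ+-1063/310·τ²+319/186·τ³=-67849/19840

  seg 0: a=3 b=-797/930 c=0 d=-1063/930
  seg 1: a=1 b=-1993/465 c=-1063/310 d=319/186
  seg 2: a=-5 b=-5579/930 c=266/155 d=23/30
  seg 3: a=-4 b=9361/930 c=979/155 d=-1373/186
  seg 4: a=5 b=257/465 c=-4907/310 d=4907/930
S(7/4) = -67849/19840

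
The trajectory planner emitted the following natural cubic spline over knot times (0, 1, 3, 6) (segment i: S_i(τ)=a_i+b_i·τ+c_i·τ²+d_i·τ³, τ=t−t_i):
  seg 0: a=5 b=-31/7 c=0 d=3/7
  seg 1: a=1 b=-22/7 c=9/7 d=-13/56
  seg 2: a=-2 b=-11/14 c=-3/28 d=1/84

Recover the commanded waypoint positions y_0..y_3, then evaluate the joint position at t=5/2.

y_0=5 y_1=1 y_2=-2 y_3=-5
S(5/2) = -719/448

y_0 = S_0(0) = a_0 = 5
y_1 = S_1(0) = a_1 = 1
y_2 = S_2(0) = a_2 = -2
y_3 = S_2(3) = -5
t_q=5/2 is in segment 1 (τ=3/2); S_1(τ)=-719/448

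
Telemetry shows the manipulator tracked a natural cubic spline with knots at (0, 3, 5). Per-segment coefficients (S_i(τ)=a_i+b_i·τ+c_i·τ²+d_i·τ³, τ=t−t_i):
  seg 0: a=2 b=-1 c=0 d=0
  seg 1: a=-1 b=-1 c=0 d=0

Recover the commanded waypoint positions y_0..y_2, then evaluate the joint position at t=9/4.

y_0 = S_0(0) = a_0 = 2
y_1 = S_1(0) = a_1 = -1
y_2 = S_1(2) = -3
t_q=9/4 is in segment 0 (τ=9/4); S_0(τ)=-1/4

y_0=2 y_1=-1 y_2=-3
S(9/4) = -1/4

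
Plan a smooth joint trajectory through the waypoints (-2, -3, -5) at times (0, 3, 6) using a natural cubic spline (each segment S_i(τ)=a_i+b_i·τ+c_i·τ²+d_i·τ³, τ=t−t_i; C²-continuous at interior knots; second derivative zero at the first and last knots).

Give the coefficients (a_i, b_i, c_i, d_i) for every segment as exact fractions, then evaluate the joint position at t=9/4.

Δ: Δ0=-1/3, Δ1=-2/3
row 1: diag=12, rhs=-2; c'=1/4, d'=-1/6
back: M1=-1/6
M: M0=0, M1=-1/6, M2=0
seg 0: a=-2, c=M0/2=0, d=(M1−M0)/(6·3)=-1/108, b=Δ0−h0·(2M0+M1)/6=-1/4
seg 1: a=-3, c=M1/2=-1/12, d=(M2−M1)/(6·3)=1/108, b=Δ1−h1·(2M1+M2)/6=-1/2
t_q=9/4 → seg 0, τ=9/4; S=-2+-1/4·τ+0·τ²+-1/108·τ³=-683/256

  seg 0: a=-2 b=-1/4 c=0 d=-1/108
  seg 1: a=-3 b=-1/2 c=-1/12 d=1/108
S(9/4) = -683/256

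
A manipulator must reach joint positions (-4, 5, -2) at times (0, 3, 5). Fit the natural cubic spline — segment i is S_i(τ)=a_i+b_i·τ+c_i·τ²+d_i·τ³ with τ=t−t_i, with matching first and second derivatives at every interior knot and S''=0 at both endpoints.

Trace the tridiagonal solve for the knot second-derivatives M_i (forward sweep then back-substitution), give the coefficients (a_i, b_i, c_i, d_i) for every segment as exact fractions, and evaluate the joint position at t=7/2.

Δ: Δ0=3, Δ1=-7/2
row 1: diag=10, rhs=-39; c'=1/5, d'=-39/10
back: M1=-39/10
M: M0=0, M1=-39/10, M2=0
seg 0: a=-4, c=M0/2=0, d=(M1−M0)/(6·3)=-13/60, b=Δ0−h0·(2M0+M1)/6=99/20
seg 1: a=5, c=M1/2=-39/20, d=(M2−M1)/(6·2)=13/40, b=Δ1−h1·(2M1+M2)/6=-9/10
t_q=7/2 → seg 1, τ=1/2; S=5+-9/10·τ+-39/20·τ²+13/40·τ³=1313/320

  seg 0: a=-4 b=99/20 c=0 d=-13/60
  seg 1: a=5 b=-9/10 c=-39/20 d=13/40
S(7/2) = 1313/320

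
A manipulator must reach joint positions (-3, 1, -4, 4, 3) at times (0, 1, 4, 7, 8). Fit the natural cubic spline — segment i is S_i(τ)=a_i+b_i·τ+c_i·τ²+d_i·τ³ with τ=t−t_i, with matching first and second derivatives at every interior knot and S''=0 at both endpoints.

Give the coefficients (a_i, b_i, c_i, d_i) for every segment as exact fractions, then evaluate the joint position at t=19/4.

Δ: Δ0=4, Δ1=-5/3, Δ2=8/3, Δ3=-1
row 1: diag=8, rhs=-34; c'=3/8, d'=-17/4
row 2: denom=12−3·3/8=87/8; d'=(26−3·-17/4)/(87/8)=310/87
row 3: denom=8−3·8/29=208/29; d'=(-22−3·310/87)/(208/29)=-237/52
back: M3=-237/52
back: M2=310/87−8/29·-237/52=188/39
back: M1=-17/4−3/8·188/39=-315/52
M: M0=0, M1=-315/52, M2=188/39, M3=-237/52, M4=0
seg 0: a=-3, c=M0/2=0, d=(M1−M0)/(6·1)=-105/104, b=Δ0−h0·(2M0+M1)/6=521/104
seg 1: a=1, c=M1/2=-315/104, d=(M2−M1)/(6·3)=1697/2808, b=Δ1−h1·(2M1+M2)/6=103/52
seg 2: a=-4, c=M2/2=94/39, d=(M3−M2)/(6·3)=-1463/2808, b=Δ2−h2·(2M2+M3)/6=1/8
seg 3: a=4, c=M3/2=-237/104, d=(M4−M3)/(6·1)=79/104, b=Δ3−h3·(2M3+M4)/6=27/52
t_q=19/4 → seg 2, τ=3/4; S=-4+1/8·τ+94/39·τ²+-1463/2808·τ³=-18439/6656

  seg 0: a=-3 b=521/104 c=0 d=-105/104
  seg 1: a=1 b=103/52 c=-315/104 d=1697/2808
  seg 2: a=-4 b=1/8 c=94/39 d=-1463/2808
  seg 3: a=4 b=27/52 c=-237/104 d=79/104
S(19/4) = -18439/6656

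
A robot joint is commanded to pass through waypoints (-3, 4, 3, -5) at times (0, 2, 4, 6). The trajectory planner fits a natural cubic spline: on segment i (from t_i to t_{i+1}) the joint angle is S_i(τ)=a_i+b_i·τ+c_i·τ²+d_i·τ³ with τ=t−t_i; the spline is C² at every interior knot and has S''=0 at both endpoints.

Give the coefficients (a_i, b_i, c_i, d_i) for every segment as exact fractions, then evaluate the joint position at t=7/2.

Δ: Δ0=7/2, Δ1=-1/2, Δ2=-4
row 1: diag=8, rhs=-24; c'=1/4, d'=-3
row 2: denom=8−2·1/4=15/2; d'=(-21−2·-3)/(15/2)=-2
back: M2=-2
back: M1=-3−1/4·-2=-5/2
M: M0=0, M1=-5/2, M2=-2, M3=0
seg 0: a=-3, c=M0/2=0, d=(M1−M0)/(6·2)=-5/24, b=Δ0−h0·(2M0+M1)/6=13/3
seg 1: a=4, c=M1/2=-5/4, d=(M2−M1)/(6·2)=1/24, b=Δ1−h1·(2M1+M2)/6=11/6
seg 2: a=3, c=M2/2=-1, d=(M3−M2)/(6·2)=1/6, b=Δ2−h2·(2M2+M3)/6=-8/3
t_q=7/2 → seg 1, τ=3/2; S=4+11/6·τ+-5/4·τ²+1/24·τ³=261/64

  seg 0: a=-3 b=13/3 c=0 d=-5/24
  seg 1: a=4 b=11/6 c=-5/4 d=1/24
  seg 2: a=3 b=-8/3 c=-1 d=1/6
S(7/2) = 261/64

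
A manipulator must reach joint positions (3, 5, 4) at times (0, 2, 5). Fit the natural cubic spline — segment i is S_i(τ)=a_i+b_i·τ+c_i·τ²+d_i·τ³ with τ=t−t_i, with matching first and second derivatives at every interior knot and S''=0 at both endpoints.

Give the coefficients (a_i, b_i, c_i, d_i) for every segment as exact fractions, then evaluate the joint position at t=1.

  seg 0: a=3 b=19/15 c=0 d=-1/15
  seg 1: a=5 b=7/15 c=-2/5 d=2/45
S(1) = 21/5

Δ: Δ0=1, Δ1=-1/3
row 1: diag=10, rhs=-8; c'=3/10, d'=-4/5
back: M1=-4/5
M: M0=0, M1=-4/5, M2=0
seg 0: a=3, c=M0/2=0, d=(M1−M0)/(6·2)=-1/15, b=Δ0−h0·(2M0+M1)/6=19/15
seg 1: a=5, c=M1/2=-2/5, d=(M2−M1)/(6·3)=2/45, b=Δ1−h1·(2M1+M2)/6=7/15
t_q=1 → seg 0, τ=1; S=3+19/15·τ+0·τ²+-1/15·τ³=21/5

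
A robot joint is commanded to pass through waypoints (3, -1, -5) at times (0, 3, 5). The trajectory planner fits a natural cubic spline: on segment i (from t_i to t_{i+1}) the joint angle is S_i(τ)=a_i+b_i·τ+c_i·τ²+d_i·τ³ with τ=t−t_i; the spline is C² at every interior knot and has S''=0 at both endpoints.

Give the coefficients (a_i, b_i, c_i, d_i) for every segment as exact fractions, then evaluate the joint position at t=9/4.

  seg 0: a=3 b=-17/15 c=0 d=-1/45
  seg 1: a=-1 b=-26/15 c=-1/5 d=1/30
S(9/4) = 63/320

Δ: Δ0=-4/3, Δ1=-2
row 1: diag=10, rhs=-4; c'=1/5, d'=-2/5
back: M1=-2/5
M: M0=0, M1=-2/5, M2=0
seg 0: a=3, c=M0/2=0, d=(M1−M0)/(6·3)=-1/45, b=Δ0−h0·(2M0+M1)/6=-17/15
seg 1: a=-1, c=M1/2=-1/5, d=(M2−M1)/(6·2)=1/30, b=Δ1−h1·(2M1+M2)/6=-26/15
t_q=9/4 → seg 0, τ=9/4; S=3+-17/15·τ+0·τ²+-1/45·τ³=63/320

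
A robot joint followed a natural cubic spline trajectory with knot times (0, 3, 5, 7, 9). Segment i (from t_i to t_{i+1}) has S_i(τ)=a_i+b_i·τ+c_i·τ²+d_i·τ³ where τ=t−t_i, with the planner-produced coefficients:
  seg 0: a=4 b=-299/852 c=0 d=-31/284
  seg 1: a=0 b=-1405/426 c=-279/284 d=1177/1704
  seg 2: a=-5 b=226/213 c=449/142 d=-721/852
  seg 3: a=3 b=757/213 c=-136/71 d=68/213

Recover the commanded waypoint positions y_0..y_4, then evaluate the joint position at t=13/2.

y_0=4 y_1=0 y_2=-5 y_3=3 y_4=5
S(13/2) = 1931/2272

y_0 = S_0(0) = a_0 = 4
y_1 = S_1(0) = a_1 = 0
y_2 = S_2(0) = a_2 = -5
y_3 = S_3(0) = a_3 = 3
y_4 = S_3(2) = 5
t_q=13/2 is in segment 2 (τ=3/2); S_2(τ)=1931/2272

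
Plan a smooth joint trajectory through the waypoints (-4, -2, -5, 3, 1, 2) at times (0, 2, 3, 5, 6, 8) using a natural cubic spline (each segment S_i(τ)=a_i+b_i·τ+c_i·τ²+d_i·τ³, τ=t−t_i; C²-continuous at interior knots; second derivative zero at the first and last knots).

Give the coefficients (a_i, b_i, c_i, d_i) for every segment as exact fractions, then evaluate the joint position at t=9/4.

Δ: Δ0=1, Δ1=-3, Δ2=4, Δ3=-2, Δ4=1/2
row 1: diag=6, rhs=-24; c'=1/6, d'=-4
row 2: denom=6−1·1/6=35/6; d'=(42−1·-4)/(35/6)=276/35
row 3: denom=6−2·12/35=186/35; d'=(-36−2·276/35)/(186/35)=-302/31
row 4: denom=6−1·35/186=1081/186; d'=(15−1·-302/31)/(1081/186)=4602/1081
back: M4=4602/1081
back: M3=-302/31−35/186·4602/1081=-11397/1081
back: M2=276/35−12/35·-11397/1081=12432/1081
back: M1=-4−1/6·12432/1081=-6396/1081
M: M0=0, M1=-6396/1081, M2=12432/1081, M3=-11397/1081, M4=4602/1081, M5=0
seg 0: a=-4, c=M0/2=0, d=(M1−M0)/(6·2)=-533/1081, b=Δ0−h0·(2M0+M1)/6=3213/1081
seg 1: a=-2, c=M1/2=-3198/1081, d=(M2−M1)/(6·1)=3138/1081, b=Δ1−h1·(2M1+M2)/6=-3183/1081
seg 2: a=-5, c=M2/2=6216/1081, d=(M3−M2)/(6·2)=-169/92, b=Δ2−h2·(2M2+M3)/6=-165/1081
seg 3: a=3, c=M3/2=-11397/2162, d=(M4−M3)/(6·1)=5333/2162, b=Δ3−h3·(2M3+M4)/6=870/1081
seg 4: a=1, c=M4/2=2301/1081, d=(M5−M4)/(6·2)=-767/2162, b=Δ4−h4·(2M4+M5)/6=-5055/2162
t_q=9/4 → seg 1, τ=1/4; S=-2+-3183/1081·τ+-3198/1081·τ²+3138/1081·τ³=-4325/1504

  seg 0: a=-4 b=3213/1081 c=0 d=-533/1081
  seg 1: a=-2 b=-3183/1081 c=-3198/1081 d=3138/1081
  seg 2: a=-5 b=-165/1081 c=6216/1081 d=-169/92
  seg 3: a=3 b=870/1081 c=-11397/2162 d=5333/2162
  seg 4: a=1 b=-5055/2162 c=2301/1081 d=-767/2162
S(9/4) = -4325/1504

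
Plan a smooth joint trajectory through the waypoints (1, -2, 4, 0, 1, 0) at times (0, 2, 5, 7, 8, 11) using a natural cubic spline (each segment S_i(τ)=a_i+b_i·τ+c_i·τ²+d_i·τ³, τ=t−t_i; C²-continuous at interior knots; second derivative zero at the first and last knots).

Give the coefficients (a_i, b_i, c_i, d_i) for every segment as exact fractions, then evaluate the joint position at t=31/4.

  seg 0: a=1 b=-20867/7914 c=0 d=2249/7914
  seg 1: a=-2 b=6121/7914 c=2249/1319 d=-30775/71226
  seg 2: a=4 b=-2620/3957 c=-17281/7914 d=11987/15828
  seg 3: a=0 b=-407/1319 c=9340/3957 d=-4162/3957
  seg 4: a=1 b=4973/3957 c=-3146/3957 d=3146/35613
S(31/4) = 27543/42208

Δ: Δ0=-3/2, Δ1=2, Δ2=-2, Δ3=1, Δ4=-1/3
row 1: diag=10, rhs=21; c'=3/10, d'=21/10
row 2: denom=10−3·3/10=91/10; d'=(-24−3·21/10)/(91/10)=-303/91
row 3: denom=6−2·20/91=506/91; d'=(18−2·-303/91)/(506/91)=102/23
row 4: denom=8−1·91/506=3957/506; d'=(-8−1·102/23)/(3957/506)=-6292/3957
back: M4=-6292/3957
back: M3=102/23−91/506·-6292/3957=18680/3957
back: M2=-303/91−20/91·18680/3957=-17281/3957
back: M1=21/10−3/10·-17281/3957=4498/1319
M: M0=0, M1=4498/1319, M2=-17281/3957, M3=18680/3957, M4=-6292/3957, M5=0
seg 0: a=1, c=M0/2=0, d=(M1−M0)/(6·2)=2249/7914, b=Δ0−h0·(2M0+M1)/6=-20867/7914
seg 1: a=-2, c=M1/2=2249/1319, d=(M2−M1)/(6·3)=-30775/71226, b=Δ1−h1·(2M1+M2)/6=6121/7914
seg 2: a=4, c=M2/2=-17281/7914, d=(M3−M2)/(6·2)=11987/15828, b=Δ2−h2·(2M2+M3)/6=-2620/3957
seg 3: a=0, c=M3/2=9340/3957, d=(M4−M3)/(6·1)=-4162/3957, b=Δ3−h3·(2M3+M4)/6=-407/1319
seg 4: a=1, c=M4/2=-3146/3957, d=(M5−M4)/(6·3)=3146/35613, b=Δ4−h4·(2M4+M5)/6=4973/3957
t_q=31/4 → seg 3, τ=3/4; S=0+-407/1319·τ+9340/3957·τ²+-4162/3957·τ³=27543/42208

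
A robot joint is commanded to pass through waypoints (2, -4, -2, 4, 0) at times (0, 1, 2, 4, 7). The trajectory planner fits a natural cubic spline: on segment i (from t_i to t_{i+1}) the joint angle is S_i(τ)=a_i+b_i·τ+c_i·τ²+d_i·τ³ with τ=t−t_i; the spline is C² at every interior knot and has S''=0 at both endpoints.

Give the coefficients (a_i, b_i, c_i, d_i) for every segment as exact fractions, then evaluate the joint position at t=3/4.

Δ: Δ0=-6, Δ1=2, Δ2=3, Δ3=-4/3
row 1: diag=4, rhs=48; c'=1/4, d'=12
row 2: denom=6−1·1/4=23/4; d'=(6−1·12)/(23/4)=-24/23
row 3: denom=10−2·8/23=214/23; d'=(-26−2·-24/23)/(214/23)=-275/107
back: M3=-275/107
back: M2=-24/23−8/23·-275/107=-16/107
back: M1=12−1/4·-16/107=1288/107
M: M0=0, M1=1288/107, M2=-16/107, M3=-275/107, M4=0
seg 0: a=2, c=M0/2=0, d=(M1−M0)/(6·1)=644/321, b=Δ0−h0·(2M0+M1)/6=-2570/321
seg 1: a=-4, c=M1/2=644/107, d=(M2−M1)/(6·1)=-652/321, b=Δ1−h1·(2M1+M2)/6=-638/321
seg 2: a=-2, c=M2/2=-8/107, d=(M3−M2)/(6·2)=-259/1284, b=Δ2−h2·(2M2+M3)/6=1270/321
seg 3: a=4, c=M3/2=-275/214, d=(M4−M3)/(6·3)=275/1926, b=Δ3−h3·(2M3+M4)/6=397/321
t_q=3/4 → seg 0, τ=3/4; S=2+-2570/321·τ+0·τ²+644/321·τ³=-5407/1712

  seg 0: a=2 b=-2570/321 c=0 d=644/321
  seg 1: a=-4 b=-638/321 c=644/107 d=-652/321
  seg 2: a=-2 b=1270/321 c=-8/107 d=-259/1284
  seg 3: a=4 b=397/321 c=-275/214 d=275/1926
S(3/4) = -5407/1712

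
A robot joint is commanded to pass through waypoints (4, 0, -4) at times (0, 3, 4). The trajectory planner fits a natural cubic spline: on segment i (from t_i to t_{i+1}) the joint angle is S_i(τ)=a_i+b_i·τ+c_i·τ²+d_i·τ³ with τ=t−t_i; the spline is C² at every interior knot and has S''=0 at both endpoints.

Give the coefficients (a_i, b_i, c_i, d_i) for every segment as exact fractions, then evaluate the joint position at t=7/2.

Δ: Δ0=-4/3, Δ1=-4
row 1: diag=8, rhs=-16; c'=1/8, d'=-2
back: M1=-2
M: M0=0, M1=-2, M2=0
seg 0: a=4, c=M0/2=0, d=(M1−M0)/(6·3)=-1/9, b=Δ0−h0·(2M0+M1)/6=-1/3
seg 1: a=0, c=M1/2=-1, d=(M2−M1)/(6·1)=1/3, b=Δ1−h1·(2M1+M2)/6=-10/3
t_q=7/2 → seg 1, τ=1/2; S=0+-10/3·τ+-1·τ²+1/3·τ³=-15/8

  seg 0: a=4 b=-1/3 c=0 d=-1/9
  seg 1: a=0 b=-10/3 c=-1 d=1/3
S(7/2) = -15/8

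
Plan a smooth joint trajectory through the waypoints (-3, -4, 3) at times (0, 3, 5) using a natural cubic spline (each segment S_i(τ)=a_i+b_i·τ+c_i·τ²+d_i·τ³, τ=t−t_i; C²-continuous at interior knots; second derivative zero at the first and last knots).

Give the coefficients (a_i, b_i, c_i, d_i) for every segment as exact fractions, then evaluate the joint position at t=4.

  seg 0: a=-3 b=-89/60 c=0 d=23/180
  seg 1: a=-4 b=59/30 c=23/20 d=-23/120
S(4) = -43/40

Δ: Δ0=-1/3, Δ1=7/2
row 1: diag=10, rhs=23; c'=1/5, d'=23/10
back: M1=23/10
M: M0=0, M1=23/10, M2=0
seg 0: a=-3, c=M0/2=0, d=(M1−M0)/(6·3)=23/180, b=Δ0−h0·(2M0+M1)/6=-89/60
seg 1: a=-4, c=M1/2=23/20, d=(M2−M1)/(6·2)=-23/120, b=Δ1−h1·(2M1+M2)/6=59/30
t_q=4 → seg 1, τ=1; S=-4+59/30·τ+23/20·τ²+-23/120·τ³=-43/40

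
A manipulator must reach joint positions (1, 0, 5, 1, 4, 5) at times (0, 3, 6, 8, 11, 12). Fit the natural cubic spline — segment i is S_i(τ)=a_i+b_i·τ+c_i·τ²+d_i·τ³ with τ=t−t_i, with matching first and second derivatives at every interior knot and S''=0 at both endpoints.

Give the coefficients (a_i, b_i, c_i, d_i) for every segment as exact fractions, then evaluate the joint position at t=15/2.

  seg 0: a=1 b=-1038/833 c=0 d=2281/22491
  seg 1: a=0 b=1243/833 c=2281/2499 d=-6407/22491
  seg 2: a=5 b=-86/119 c=-4126/2499 d=1265/2499
  seg 3: a=1 b=-3130/2499 c=3464/2499 d=-4763/22491
  seg 4: a=4 b=3365/2499 c=-433/833 d=433/2499
S(15/2) = 12725/6664

Δ: Δ0=-1/3, Δ1=5/3, Δ2=-2, Δ3=1, Δ4=1
row 1: diag=12, rhs=12; c'=1/4, d'=1
row 2: denom=10−3·1/4=37/4; d'=(-22−3·1)/(37/4)=-100/37
row 3: denom=10−2·8/37=354/37; d'=(18−2·-100/37)/(354/37)=433/177
row 4: denom=8−3·37/118=833/118; d'=(0−3·433/177)/(833/118)=-866/833
back: M4=-866/833
back: M3=433/177−37/118·-866/833=6928/2499
back: M2=-100/37−8/37·6928/2499=-8252/2499
back: M1=1−1/4·-8252/2499=4562/2499
M: M0=0, M1=4562/2499, M2=-8252/2499, M3=6928/2499, M4=-866/833, M5=0
seg 0: a=1, c=M0/2=0, d=(M1−M0)/(6·3)=2281/22491, b=Δ0−h0·(2M0+M1)/6=-1038/833
seg 1: a=0, c=M1/2=2281/2499, d=(M2−M1)/(6·3)=-6407/22491, b=Δ1−h1·(2M1+M2)/6=1243/833
seg 2: a=5, c=M2/2=-4126/2499, d=(M3−M2)/(6·2)=1265/2499, b=Δ2−h2·(2M2+M3)/6=-86/119
seg 3: a=1, c=M3/2=3464/2499, d=(M4−M3)/(6·3)=-4763/22491, b=Δ3−h3·(2M3+M4)/6=-3130/2499
seg 4: a=4, c=M4/2=-433/833, d=(M5−M4)/(6·1)=433/2499, b=Δ4−h4·(2M4+M5)/6=3365/2499
t_q=15/2 → seg 2, τ=3/2; S=5+-86/119·τ+-4126/2499·τ²+1265/2499·τ³=12725/6664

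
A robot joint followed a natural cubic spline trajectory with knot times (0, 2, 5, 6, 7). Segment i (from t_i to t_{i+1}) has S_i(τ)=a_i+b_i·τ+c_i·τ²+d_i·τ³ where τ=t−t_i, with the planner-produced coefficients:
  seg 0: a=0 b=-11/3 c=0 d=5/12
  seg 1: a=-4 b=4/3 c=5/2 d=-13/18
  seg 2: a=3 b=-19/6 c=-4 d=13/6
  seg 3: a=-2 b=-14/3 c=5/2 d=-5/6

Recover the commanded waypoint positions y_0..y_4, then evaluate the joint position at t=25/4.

y_0 = S_0(0) = a_0 = 0
y_1 = S_1(0) = a_1 = -4
y_2 = S_2(0) = a_2 = 3
y_3 = S_3(0) = a_3 = -2
y_4 = S_3(1) = -5
t_q=25/4 is in segment 3 (τ=1/4); S_3(τ)=-387/128

y_0=0 y_1=-4 y_2=3 y_3=-2 y_4=-5
S(25/4) = -387/128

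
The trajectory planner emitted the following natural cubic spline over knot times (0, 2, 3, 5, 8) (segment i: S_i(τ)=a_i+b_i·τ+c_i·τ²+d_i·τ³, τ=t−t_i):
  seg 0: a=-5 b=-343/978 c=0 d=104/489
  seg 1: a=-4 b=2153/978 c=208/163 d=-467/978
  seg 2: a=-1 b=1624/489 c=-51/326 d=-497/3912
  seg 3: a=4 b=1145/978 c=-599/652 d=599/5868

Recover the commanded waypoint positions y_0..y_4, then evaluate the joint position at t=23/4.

y_0 = S_0(0) = a_0 = -5
y_1 = S_1(0) = a_1 = -4
y_2 = S_2(0) = a_2 = -1
y_3 = S_3(0) = a_3 = 4
y_4 = S_3(3) = 2
t_q=23/4 is in segment 3 (τ=3/4); S_3(τ)=183785/41728

y_0=-5 y_1=-4 y_2=-1 y_3=4 y_4=2
S(23/4) = 183785/41728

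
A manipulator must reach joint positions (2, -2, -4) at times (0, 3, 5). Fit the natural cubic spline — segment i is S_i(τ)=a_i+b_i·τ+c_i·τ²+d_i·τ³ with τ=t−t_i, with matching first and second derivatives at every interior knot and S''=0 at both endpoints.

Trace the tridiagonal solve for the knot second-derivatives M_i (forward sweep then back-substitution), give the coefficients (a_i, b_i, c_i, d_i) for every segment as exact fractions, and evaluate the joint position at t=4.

  seg 0: a=2 b=-43/30 c=0 d=1/90
  seg 1: a=-2 b=-17/15 c=1/10 d=-1/60
S(4) = -61/20

Δ: Δ0=-4/3, Δ1=-1
row 1: diag=10, rhs=2; c'=1/5, d'=1/5
back: M1=1/5
M: M0=0, M1=1/5, M2=0
seg 0: a=2, c=M0/2=0, d=(M1−M0)/(6·3)=1/90, b=Δ0−h0·(2M0+M1)/6=-43/30
seg 1: a=-2, c=M1/2=1/10, d=(M2−M1)/(6·2)=-1/60, b=Δ1−h1·(2M1+M2)/6=-17/15
t_q=4 → seg 1, τ=1; S=-2+-17/15·τ+1/10·τ²+-1/60·τ³=-61/20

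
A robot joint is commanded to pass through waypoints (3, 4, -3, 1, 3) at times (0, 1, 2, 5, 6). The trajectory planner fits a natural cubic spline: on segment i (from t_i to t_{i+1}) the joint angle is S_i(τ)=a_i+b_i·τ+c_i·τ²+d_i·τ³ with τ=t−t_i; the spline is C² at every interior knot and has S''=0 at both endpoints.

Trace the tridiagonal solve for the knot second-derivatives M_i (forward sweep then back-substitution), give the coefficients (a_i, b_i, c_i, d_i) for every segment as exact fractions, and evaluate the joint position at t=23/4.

  seg 0: a=3 b=1075/318 c=0 d=-757/318
  seg 1: a=4 b=-598/159 c=-757/106 d=1241/318
  seg 2: a=-3 b=-2015/318 c=242/53 d=-71/106
  seg 3: a=1 b=473/159 c=-155/106 d=155/318
S(23/4) = 17735/6784

Δ: Δ0=1, Δ1=-7, Δ2=4/3, Δ3=2
row 1: diag=4, rhs=-48; c'=1/4, d'=-12
row 2: denom=8−1·1/4=31/4; d'=(50−1·-12)/(31/4)=8
row 3: denom=8−3·12/31=212/31; d'=(4−3·8)/(212/31)=-155/53
back: M3=-155/53
back: M2=8−12/31·-155/53=484/53
back: M1=-12−1/4·484/53=-757/53
M: M0=0, M1=-757/53, M2=484/53, M3=-155/53, M4=0
seg 0: a=3, c=M0/2=0, d=(M1−M0)/(6·1)=-757/318, b=Δ0−h0·(2M0+M1)/6=1075/318
seg 1: a=4, c=M1/2=-757/106, d=(M2−M1)/(6·1)=1241/318, b=Δ1−h1·(2M1+M2)/6=-598/159
seg 2: a=-3, c=M2/2=242/53, d=(M3−M2)/(6·3)=-71/106, b=Δ2−h2·(2M2+M3)/6=-2015/318
seg 3: a=1, c=M3/2=-155/106, d=(M4−M3)/(6·1)=155/318, b=Δ3−h3·(2M3+M4)/6=473/159
t_q=23/4 → seg 3, τ=3/4; S=1+473/159·τ+-155/106·τ²+155/318·τ³=17735/6784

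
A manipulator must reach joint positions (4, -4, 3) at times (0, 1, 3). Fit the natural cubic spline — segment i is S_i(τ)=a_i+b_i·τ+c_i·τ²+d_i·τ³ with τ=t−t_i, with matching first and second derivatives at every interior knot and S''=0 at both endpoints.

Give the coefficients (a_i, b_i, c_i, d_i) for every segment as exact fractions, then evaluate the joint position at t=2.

Δ: Δ0=-8, Δ1=7/2
row 1: diag=6, rhs=69; c'=1/3, d'=23/2
back: M1=23/2
M: M0=0, M1=23/2, M2=0
seg 0: a=4, c=M0/2=0, d=(M1−M0)/(6·1)=23/12, b=Δ0−h0·(2M0+M1)/6=-119/12
seg 1: a=-4, c=M1/2=23/4, d=(M2−M1)/(6·2)=-23/24, b=Δ1−h1·(2M1+M2)/6=-25/6
t_q=2 → seg 1, τ=1; S=-4+-25/6·τ+23/4·τ²+-23/24·τ³=-27/8

  seg 0: a=4 b=-119/12 c=0 d=23/12
  seg 1: a=-4 b=-25/6 c=23/4 d=-23/24
S(2) = -27/8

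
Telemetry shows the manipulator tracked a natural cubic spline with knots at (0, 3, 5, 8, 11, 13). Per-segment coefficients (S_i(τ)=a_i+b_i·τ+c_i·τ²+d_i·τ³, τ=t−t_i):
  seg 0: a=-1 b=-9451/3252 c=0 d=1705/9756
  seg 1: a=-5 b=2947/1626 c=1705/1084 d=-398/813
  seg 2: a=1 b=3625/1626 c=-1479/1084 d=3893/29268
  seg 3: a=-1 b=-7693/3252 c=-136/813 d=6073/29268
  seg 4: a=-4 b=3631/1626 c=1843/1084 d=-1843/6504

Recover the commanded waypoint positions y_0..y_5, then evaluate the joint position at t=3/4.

y_0=-1 y_1=-5 y_2=1 y_3=-1 y_4=-4 y_5=5
S(3/4) = -215477/69376

y_0 = S_0(0) = a_0 = -1
y_1 = S_1(0) = a_1 = -5
y_2 = S_2(0) = a_2 = 1
y_3 = S_3(0) = a_3 = -1
y_4 = S_4(0) = a_4 = -4
y_5 = S_4(2) = 5
t_q=3/4 is in segment 0 (τ=3/4); S_0(τ)=-215477/69376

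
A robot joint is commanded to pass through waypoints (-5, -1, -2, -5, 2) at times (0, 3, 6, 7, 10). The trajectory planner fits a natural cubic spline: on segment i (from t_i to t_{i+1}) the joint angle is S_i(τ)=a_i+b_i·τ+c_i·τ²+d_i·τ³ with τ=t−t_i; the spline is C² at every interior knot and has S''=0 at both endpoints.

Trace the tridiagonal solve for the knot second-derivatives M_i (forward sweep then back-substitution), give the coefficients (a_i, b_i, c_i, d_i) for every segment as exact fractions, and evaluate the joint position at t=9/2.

  seg 0: a=-5 b=329/228 c=0 d=-25/2052
  seg 1: a=-1 b=127/114 c=-25/228 d=-85/684
  seg 2: a=-2 b=-661/228 c=-70/57 d=257/228
  seg 3: a=-5 b=-75/38 c=491/228 d=-491/2052
S(9/2) = 3/608

Δ: Δ0=4/3, Δ1=-1/3, Δ2=-3, Δ3=7/3
row 1: diag=12, rhs=-10; c'=1/4, d'=-5/6
row 2: denom=8−3·1/4=29/4; d'=(-16−3·-5/6)/(29/4)=-54/29
row 3: denom=8−1·4/29=228/29; d'=(32−1·-54/29)/(228/29)=491/114
back: M3=491/114
back: M2=-54/29−4/29·491/114=-140/57
back: M1=-5/6−1/4·-140/57=-25/114
M: M0=0, M1=-25/114, M2=-140/57, M3=491/114, M4=0
seg 0: a=-5, c=M0/2=0, d=(M1−M0)/(6·3)=-25/2052, b=Δ0−h0·(2M0+M1)/6=329/228
seg 1: a=-1, c=M1/2=-25/228, d=(M2−M1)/(6·3)=-85/684, b=Δ1−h1·(2M1+M2)/6=127/114
seg 2: a=-2, c=M2/2=-70/57, d=(M3−M2)/(6·1)=257/228, b=Δ2−h2·(2M2+M3)/6=-661/228
seg 3: a=-5, c=M3/2=491/228, d=(M4−M3)/(6·3)=-491/2052, b=Δ3−h3·(2M3+M4)/6=-75/38
t_q=9/2 → seg 1, τ=3/2; S=-1+127/114·τ+-25/228·τ²+-85/684·τ³=3/608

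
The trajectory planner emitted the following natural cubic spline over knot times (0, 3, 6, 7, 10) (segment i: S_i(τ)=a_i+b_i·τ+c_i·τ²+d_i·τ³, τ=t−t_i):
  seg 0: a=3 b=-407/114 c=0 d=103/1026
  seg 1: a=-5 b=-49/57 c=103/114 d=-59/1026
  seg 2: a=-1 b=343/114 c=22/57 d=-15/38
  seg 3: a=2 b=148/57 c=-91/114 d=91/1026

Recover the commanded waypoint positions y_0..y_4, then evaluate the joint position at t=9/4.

y_0 = S_0(0) = a_0 = 3
y_1 = S_1(0) = a_1 = -5
y_2 = S_2(0) = a_2 = -1
y_3 = S_3(0) = a_3 = 2
y_4 = S_3(3) = 5
t_q=9/4 is in segment 0 (τ=9/4); S_0(τ)=-9459/2432

y_0=3 y_1=-5 y_2=-1 y_3=2 y_4=5
S(9/4) = -9459/2432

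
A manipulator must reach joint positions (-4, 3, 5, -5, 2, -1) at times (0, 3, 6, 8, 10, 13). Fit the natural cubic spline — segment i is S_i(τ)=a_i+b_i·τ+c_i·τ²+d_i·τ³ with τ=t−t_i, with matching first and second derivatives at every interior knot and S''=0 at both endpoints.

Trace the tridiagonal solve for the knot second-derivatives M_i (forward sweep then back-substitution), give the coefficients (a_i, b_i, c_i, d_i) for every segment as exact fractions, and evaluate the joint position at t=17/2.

  seg 0: a=-4 b=461/221 c=0 d=164/5967
  seg 1: a=3 b=625/221 c=164/663 d=-1925/5967
  seg 2: a=5 b=-972/221 c=-587/221 d=1041/884
  seg 3: a=-5 b=-197/221 c=1949/442 d=-1957/1768
  seg 4: a=2 b=1531/442 c=-1973/884 d=1973/7956
S(17/2) = -63389/14144

Δ: Δ0=7/3, Δ1=2/3, Δ2=-5, Δ3=7/2, Δ4=-1
row 1: diag=12, rhs=-10; c'=1/4, d'=-5/6
row 2: denom=10−3·1/4=37/4; d'=(-34−3·-5/6)/(37/4)=-126/37
row 3: denom=8−2·8/37=280/37; d'=(51−2·-126/37)/(280/37)=2139/280
row 4: denom=10−2·37/140=663/70; d'=(-27−2·2139/280)/(663/70)=-1973/442
back: M4=-1973/442
back: M3=2139/280−37/140·-1973/442=1949/221
back: M2=-126/37−8/37·1949/221=-1174/221
back: M1=-5/6−1/4·-1174/221=328/663
M: M0=0, M1=328/663, M2=-1174/221, M3=1949/221, M4=-1973/442, M5=0
seg 0: a=-4, c=M0/2=0, d=(M1−M0)/(6·3)=164/5967, b=Δ0−h0·(2M0+M1)/6=461/221
seg 1: a=3, c=M1/2=164/663, d=(M2−M1)/(6·3)=-1925/5967, b=Δ1−h1·(2M1+M2)/6=625/221
seg 2: a=5, c=M2/2=-587/221, d=(M3−M2)/(6·2)=1041/884, b=Δ2−h2·(2M2+M3)/6=-972/221
seg 3: a=-5, c=M3/2=1949/442, d=(M4−M3)/(6·2)=-1957/1768, b=Δ3−h3·(2M3+M4)/6=-197/221
seg 4: a=2, c=M4/2=-1973/884, d=(M5−M4)/(6·3)=1973/7956, b=Δ4−h4·(2M4+M5)/6=1531/442
t_q=17/2 → seg 3, τ=1/2; S=-5+-197/221·τ+1949/442·τ²+-1957/1768·τ³=-63389/14144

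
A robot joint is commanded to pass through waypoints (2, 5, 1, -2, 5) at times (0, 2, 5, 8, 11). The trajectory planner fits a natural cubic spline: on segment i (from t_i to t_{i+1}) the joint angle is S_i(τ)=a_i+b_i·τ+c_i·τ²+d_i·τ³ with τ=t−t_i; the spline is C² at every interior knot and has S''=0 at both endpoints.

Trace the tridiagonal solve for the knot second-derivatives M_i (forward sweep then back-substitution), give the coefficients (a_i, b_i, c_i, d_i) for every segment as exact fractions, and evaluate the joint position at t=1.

Δ: Δ0=3/2, Δ1=-4/3, Δ2=-1, Δ3=7/3
row 1: diag=10, rhs=-17; c'=3/10, d'=-17/10
row 2: denom=12−3·3/10=111/10; d'=(2−3·-17/10)/(111/10)=71/111
row 3: denom=12−3·10/37=414/37; d'=(20−3·71/111)/(414/37)=223/138
back: M3=223/138
back: M2=71/111−10/37·223/138=14/69
back: M1=-17/10−3/10·14/69=-81/46
M: M0=0, M1=-81/46, M2=14/69, M3=223/138, M4=0
seg 0: a=2, c=M0/2=0, d=(M1−M0)/(6·2)=-27/184, b=Δ0−h0·(2M0+M1)/6=48/23
seg 1: a=5, c=M1/2=-81/92, d=(M2−M1)/(6·3)=271/2484, b=Δ1−h1·(2M1+M2)/6=15/46
seg 2: a=1, c=M2/2=7/69, d=(M3−M2)/(6·3)=65/828, b=Δ2−h2·(2M2+M3)/6=-185/92
seg 3: a=-2, c=M3/2=223/276, d=(M4−M3)/(6·3)=-223/2484, b=Δ3−h3·(2M3+M4)/6=33/46
t_q=1 → seg 0, τ=1; S=2+48/23·τ+0·τ²+-27/184·τ³=725/184

  seg 0: a=2 b=48/23 c=0 d=-27/184
  seg 1: a=5 b=15/46 c=-81/92 d=271/2484
  seg 2: a=1 b=-185/92 c=7/69 d=65/828
  seg 3: a=-2 b=33/46 c=223/276 d=-223/2484
S(1) = 725/184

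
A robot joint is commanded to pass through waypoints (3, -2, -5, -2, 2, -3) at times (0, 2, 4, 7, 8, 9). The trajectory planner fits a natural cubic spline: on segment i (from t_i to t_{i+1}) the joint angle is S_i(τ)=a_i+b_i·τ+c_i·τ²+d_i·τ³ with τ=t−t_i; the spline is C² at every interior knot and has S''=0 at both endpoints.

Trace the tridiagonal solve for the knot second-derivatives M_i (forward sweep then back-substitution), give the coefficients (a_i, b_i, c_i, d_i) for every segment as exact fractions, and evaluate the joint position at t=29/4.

Δ: Δ0=-5/2, Δ1=-3/2, Δ2=1, Δ3=4, Δ4=-5
row 1: diag=8, rhs=6; c'=1/4, d'=3/4
row 2: denom=10−2·1/4=19/2; d'=(15−2·3/4)/(19/2)=27/19
row 3: denom=8−3·6/19=134/19; d'=(18−3·27/19)/(134/19)=261/134
row 4: denom=4−1·19/134=517/134; d'=(-54−1·261/134)/(517/134)=-7497/517
back: M4=-7497/517
back: M3=261/134−19/134·-7497/517=2070/517
back: M2=27/19−6/19·2070/517=81/517
back: M1=3/4−1/4·81/517=735/1034
M: M0=0, M1=735/1034, M2=81/517, M3=2070/517, M4=-7497/517, M5=0
seg 0: a=3, c=M0/2=0, d=(M1−M0)/(6·2)=245/4136, b=Δ0−h0·(2M0+M1)/6=-1415/517
seg 1: a=-2, c=M1/2=735/2068, d=(M2−M1)/(6·2)=-191/4136, b=Δ1−h1·(2M1+M2)/6=-2095/1034
seg 2: a=-5, c=M2/2=81/1034, d=(M3−M2)/(6·3)=221/1034, b=Δ2−h2·(2M2+M3)/6=-599/517
seg 3: a=-2, c=M3/2=1035/517, d=(M4−M3)/(6·1)=-3189/1034, b=Δ3−h3·(2M3+M4)/6=5255/1034
seg 4: a=2, c=M4/2=-7497/1034, d=(M5−M4)/(6·1)=2499/1034, b=Δ4−h4·(2M4+M5)/6=-86/517
t_q=29/4 → seg 3, τ=1/4; S=-2+5255/1034·τ+1035/517·τ²+-3189/1034·τ³=-43181/66176

  seg 0: a=3 b=-1415/517 c=0 d=245/4136
  seg 1: a=-2 b=-2095/1034 c=735/2068 d=-191/4136
  seg 2: a=-5 b=-599/517 c=81/1034 d=221/1034
  seg 3: a=-2 b=5255/1034 c=1035/517 d=-3189/1034
  seg 4: a=2 b=-86/517 c=-7497/1034 d=2499/1034
S(29/4) = -43181/66176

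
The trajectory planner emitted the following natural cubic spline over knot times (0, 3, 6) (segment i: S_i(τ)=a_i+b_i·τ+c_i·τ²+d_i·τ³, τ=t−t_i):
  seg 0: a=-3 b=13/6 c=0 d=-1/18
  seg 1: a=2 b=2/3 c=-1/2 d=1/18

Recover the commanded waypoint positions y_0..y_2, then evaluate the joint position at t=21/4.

y_0=-3 y_1=2 y_2=1
S(21/4) = 205/128

y_0 = S_0(0) = a_0 = -3
y_1 = S_1(0) = a_1 = 2
y_2 = S_1(3) = 1
t_q=21/4 is in segment 1 (τ=9/4); S_1(τ)=205/128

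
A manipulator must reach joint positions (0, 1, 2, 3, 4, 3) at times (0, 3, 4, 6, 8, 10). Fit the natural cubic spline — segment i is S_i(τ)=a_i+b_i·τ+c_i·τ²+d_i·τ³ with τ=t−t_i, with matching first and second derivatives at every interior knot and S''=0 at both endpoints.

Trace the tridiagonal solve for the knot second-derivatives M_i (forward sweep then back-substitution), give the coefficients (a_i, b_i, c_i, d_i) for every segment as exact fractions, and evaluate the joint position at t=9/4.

  seg 0: a=0 b=145/3846 c=0 d=379/11538
  seg 1: a=1 b=1778/1923 c=379/1282 d=-847/3846
  seg 2: a=2 b=3289/3846 c=-234/641 d=721/7692
  seg 3: a=3 b=1999/3846 c=253/1282 d=-797/7692
  seg 4: a=4 b=253/3846 c=-272/641 d=136/1923
S(9/4) = 37659/82048

Δ: Δ0=1/3, Δ1=1, Δ2=1/2, Δ3=1/2, Δ4=-1/2
row 1: diag=8, rhs=4; c'=1/8, d'=1/2
row 2: denom=6−1·1/8=47/8; d'=(-3−1·1/2)/(47/8)=-28/47
row 3: denom=8−2·16/47=344/47; d'=(0−2·-28/47)/(344/47)=7/43
row 4: denom=8−2·47/172=641/86; d'=(-6−2·7/43)/(641/86)=-544/641
back: M4=-544/641
back: M3=7/43−47/172·-544/641=253/641
back: M2=-28/47−16/47·253/641=-468/641
back: M1=1/2−1/8·-468/641=379/641
M: M0=0, M1=379/641, M2=-468/641, M3=253/641, M4=-544/641, M5=0
seg 0: a=0, c=M0/2=0, d=(M1−M0)/(6·3)=379/11538, b=Δ0−h0·(2M0+M1)/6=145/3846
seg 1: a=1, c=M1/2=379/1282, d=(M2−M1)/(6·1)=-847/3846, b=Δ1−h1·(2M1+M2)/6=1778/1923
seg 2: a=2, c=M2/2=-234/641, d=(M3−M2)/(6·2)=721/7692, b=Δ2−h2·(2M2+M3)/6=3289/3846
seg 3: a=3, c=M3/2=253/1282, d=(M4−M3)/(6·2)=-797/7692, b=Δ3−h3·(2M3+M4)/6=1999/3846
seg 4: a=4, c=M4/2=-272/641, d=(M5−M4)/(6·2)=136/1923, b=Δ4−h4·(2M4+M5)/6=253/3846
t_q=9/4 → seg 0, τ=9/4; S=0+145/3846·τ+0·τ²+379/11538·τ³=37659/82048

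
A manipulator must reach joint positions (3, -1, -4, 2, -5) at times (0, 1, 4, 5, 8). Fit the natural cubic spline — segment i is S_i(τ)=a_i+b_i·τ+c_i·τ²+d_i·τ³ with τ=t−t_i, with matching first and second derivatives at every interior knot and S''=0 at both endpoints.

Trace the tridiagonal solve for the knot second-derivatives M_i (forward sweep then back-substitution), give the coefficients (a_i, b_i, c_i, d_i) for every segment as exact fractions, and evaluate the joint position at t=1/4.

  seg 0: a=3 b=-431/108 c=0 d=-1/108
  seg 1: a=-1 b=-217/54 c=-1/36 d=335/972
  seg 2: a=-4 b=553/108 c=83/27 d=-79/36
  seg 3: a=2 b=253/54 c=-379/108 d=379/972
S(1/4) = 4613/2304

Δ: Δ0=-4, Δ1=-1, Δ2=6, Δ3=-7/3
row 1: diag=8, rhs=18; c'=3/8, d'=9/4
row 2: denom=8−3·3/8=55/8; d'=(42−3·9/4)/(55/8)=282/55
row 3: denom=8−1·8/55=432/55; d'=(-50−1·282/55)/(432/55)=-379/54
back: M3=-379/54
back: M2=282/55−8/55·-379/54=166/27
back: M1=9/4−3/8·166/27=-1/18
M: M0=0, M1=-1/18, M2=166/27, M3=-379/54, M4=0
seg 0: a=3, c=M0/2=0, d=(M1−M0)/(6·1)=-1/108, b=Δ0−h0·(2M0+M1)/6=-431/108
seg 1: a=-1, c=M1/2=-1/36, d=(M2−M1)/(6·3)=335/972, b=Δ1−h1·(2M1+M2)/6=-217/54
seg 2: a=-4, c=M2/2=83/27, d=(M3−M2)/(6·1)=-79/36, b=Δ2−h2·(2M2+M3)/6=553/108
seg 3: a=2, c=M3/2=-379/108, d=(M4−M3)/(6·3)=379/972, b=Δ3−h3·(2M3+M4)/6=253/54
t_q=1/4 → seg 0, τ=1/4; S=3+-431/108·τ+0·τ²+-1/108·τ³=4613/2304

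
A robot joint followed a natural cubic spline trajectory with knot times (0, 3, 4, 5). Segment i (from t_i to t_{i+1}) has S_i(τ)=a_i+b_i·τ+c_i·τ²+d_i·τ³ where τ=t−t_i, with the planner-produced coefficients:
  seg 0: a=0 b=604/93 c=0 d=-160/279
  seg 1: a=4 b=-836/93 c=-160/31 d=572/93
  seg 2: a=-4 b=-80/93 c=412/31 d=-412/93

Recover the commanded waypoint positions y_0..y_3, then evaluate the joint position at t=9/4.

y_0=0 y_1=4 y_2=-4 y_3=4
S(9/4) = 501/62

y_0 = S_0(0) = a_0 = 0
y_1 = S_1(0) = a_1 = 4
y_2 = S_2(0) = a_2 = -4
y_3 = S_2(1) = 4
t_q=9/4 is in segment 0 (τ=9/4); S_0(τ)=501/62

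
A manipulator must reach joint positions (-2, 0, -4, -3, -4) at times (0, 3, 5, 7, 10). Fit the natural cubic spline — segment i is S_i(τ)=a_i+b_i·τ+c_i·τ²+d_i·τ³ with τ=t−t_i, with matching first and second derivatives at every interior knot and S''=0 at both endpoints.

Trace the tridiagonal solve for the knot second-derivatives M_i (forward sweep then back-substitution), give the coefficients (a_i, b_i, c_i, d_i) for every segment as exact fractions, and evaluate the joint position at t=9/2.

  seg 0: a=-2 b=26/15 c=0 d=-16/135
  seg 1: a=0 b=-22/15 c=-16/15 d=2/5
  seg 2: a=-4 b=-14/15 c=4/3 d=-37/120
  seg 3: a=-3 b=7/10 c=-31/60 d=31/540
S(9/2) = -13/4

Δ: Δ0=2/3, Δ1=-2, Δ2=1/2, Δ3=-1/3
row 1: diag=10, rhs=-16; c'=1/5, d'=-8/5
row 2: denom=8−2·1/5=38/5; d'=(15−2·-8/5)/(38/5)=91/38
row 3: denom=10−2·5/19=180/19; d'=(-5−2·91/38)/(180/19)=-31/30
back: M3=-31/30
back: M2=91/38−5/19·-31/30=8/3
back: M1=-8/5−1/5·8/3=-32/15
M: M0=0, M1=-32/15, M2=8/3, M3=-31/30, M4=0
seg 0: a=-2, c=M0/2=0, d=(M1−M0)/(6·3)=-16/135, b=Δ0−h0·(2M0+M1)/6=26/15
seg 1: a=0, c=M1/2=-16/15, d=(M2−M1)/(6·2)=2/5, b=Δ1−h1·(2M1+M2)/6=-22/15
seg 2: a=-4, c=M2/2=4/3, d=(M3−M2)/(6·2)=-37/120, b=Δ2−h2·(2M2+M3)/6=-14/15
seg 3: a=-3, c=M3/2=-31/60, d=(M4−M3)/(6·3)=31/540, b=Δ3−h3·(2M3+M4)/6=7/10
t_q=9/2 → seg 1, τ=3/2; S=0+-22/15·τ+-16/15·τ²+2/5·τ³=-13/4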